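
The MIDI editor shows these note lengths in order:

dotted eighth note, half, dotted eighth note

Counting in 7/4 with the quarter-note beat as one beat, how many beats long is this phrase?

One quarter-note beat = 4 sixteenth notes.
Convert each value to sixteenth notes: dotted eighth note = 3; half = 8; dotted eighth note = 3.
Sum: 3 + 8 + 3 = 14.
14 ÷ 4 = 3.5 beats.

3.5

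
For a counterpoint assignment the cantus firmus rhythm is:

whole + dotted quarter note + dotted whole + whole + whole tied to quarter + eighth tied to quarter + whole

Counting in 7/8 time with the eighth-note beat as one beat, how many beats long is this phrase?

52

One eighth-note beat = 2 sixteenth notes.
In sixteenth notes: whole = 16; dotted quarter note = 6; dotted whole = 24; whole = 16; whole tied to quarter (whole + quarter) = 20; eighth tied to quarter (eighth + quarter) = 6; whole = 16.
Total: 16 + 6 + 24 + 16 + 20 + 6 + 16 = 104.
104 ÷ 2 = 52 beats.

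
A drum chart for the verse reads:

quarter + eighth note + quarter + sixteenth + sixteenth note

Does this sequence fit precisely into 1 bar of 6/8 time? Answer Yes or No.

One bar of 6/8 = 12 sixteenth notes.
In sixteenth notes: quarter = 4; eighth note = 2; quarter = 4; sixteenth = 1; sixteenth note = 1.
Total: 4 + 2 + 4 + 1 + 1 = 12.
12 equals 12, so the answer is Yes.

Yes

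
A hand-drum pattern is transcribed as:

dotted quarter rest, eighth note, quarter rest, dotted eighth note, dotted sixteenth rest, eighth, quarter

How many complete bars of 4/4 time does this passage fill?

One bar of 4/4 = 32 thirty-second notes.
Working in thirty-second notes: dotted quarter rest = 12; eighth note = 4; quarter rest = 8; dotted eighth note = 6; dotted sixteenth rest = 3; eighth = 4; quarter = 8.
Sum: 12 + 4 + 8 + 6 + 3 + 4 + 8 = 45.
45 ÷ 32 = 1 complete bar with 13 left over.

1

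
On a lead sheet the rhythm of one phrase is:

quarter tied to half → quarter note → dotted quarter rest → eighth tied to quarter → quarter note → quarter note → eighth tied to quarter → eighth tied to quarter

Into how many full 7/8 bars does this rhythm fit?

One bar of 7/8 = 7 eighth notes.
In eighth notes: quarter tied to half (quarter + half) = 6; quarter note = 2; dotted quarter rest = 3; eighth tied to quarter (eighth + quarter) = 3; quarter note = 2; quarter note = 2; eighth tied to quarter (eighth + quarter) = 3; eighth tied to quarter (eighth + quarter) = 3.
Altogether 6 + 2 + 3 + 3 + 2 + 2 + 3 + 3 = 24.
24 ÷ 7 = 3 complete bars with 3 left over.

3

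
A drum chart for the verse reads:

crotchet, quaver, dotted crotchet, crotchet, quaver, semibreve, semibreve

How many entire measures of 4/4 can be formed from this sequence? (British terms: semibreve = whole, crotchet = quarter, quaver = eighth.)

3

One bar of 4/4 = 8 eighth notes.
Each duration in eighth notes: crotchet = 2; quaver = 1; dotted crotchet = 3; crotchet = 2; quaver = 1; semibreve = 8; semibreve = 8.
Adding: 2 + 1 + 3 + 2 + 1 + 8 + 8 = 25.
25 ÷ 8 = 3 complete bars with 1 left over.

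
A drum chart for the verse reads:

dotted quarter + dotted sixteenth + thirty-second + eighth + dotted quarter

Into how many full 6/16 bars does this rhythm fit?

2

One bar of 6/16 = 12 thirty-second notes.
Working in thirty-second notes: dotted quarter = 12; dotted sixteenth = 3; thirty-second = 1; eighth = 4; dotted quarter = 12.
Sum: 12 + 3 + 1 + 4 + 12 = 32.
32 ÷ 12 = 2 complete bars with 8 left over.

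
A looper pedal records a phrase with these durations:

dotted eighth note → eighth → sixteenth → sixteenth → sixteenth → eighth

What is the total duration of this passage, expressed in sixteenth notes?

10

Each duration in sixteenth notes: dotted eighth note = 3; eighth = 2; sixteenth = 1; sixteenth = 1; sixteenth = 1; eighth = 2.
Total: 3 + 2 + 1 + 1 + 1 + 2 = 10 sixteenth notes.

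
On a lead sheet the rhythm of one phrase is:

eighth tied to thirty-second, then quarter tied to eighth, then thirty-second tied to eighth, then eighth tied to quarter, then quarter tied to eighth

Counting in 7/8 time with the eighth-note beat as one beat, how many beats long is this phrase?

One eighth-note beat = 4 thirty-second notes.
Express everything in thirty-second notes: eighth tied to thirty-second (eighth + thirty-second) = 5; quarter tied to eighth (quarter + eighth) = 12; thirty-second tied to eighth (thirty-second + eighth) = 5; eighth tied to quarter (eighth + quarter) = 12; quarter tied to eighth (quarter + eighth) = 12.
Altogether 5 + 12 + 5 + 12 + 12 = 46.
46 ÷ 4 = 11.5 beats.

11.5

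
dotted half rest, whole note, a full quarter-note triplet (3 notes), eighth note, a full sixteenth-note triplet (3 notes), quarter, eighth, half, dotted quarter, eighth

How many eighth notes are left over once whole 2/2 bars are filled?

7

One bar of 2/2 = 8 eighth notes.
In eighth notes: dotted half rest = 6; whole note = 8; a full quarter-note triplet (3 notes) (three triplet quarters span one half) = 4; eighth note = 1; a full sixteenth-note triplet (3 notes) (three triplet sixteenths span one eighth) = 1; quarter = 2; eighth = 1; half = 4; dotted quarter = 3; eighth = 1.
Adding: 6 + 8 + 4 + 1 + 1 + 2 + 1 + 4 + 3 + 1 = 31.
31 ÷ 8 = 3 complete bars with 7 eighth notes remaining.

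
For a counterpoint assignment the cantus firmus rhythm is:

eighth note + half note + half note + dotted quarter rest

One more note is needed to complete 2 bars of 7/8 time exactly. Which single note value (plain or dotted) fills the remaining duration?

2 bars of 7/8 = 14 eighth notes.
Convert each value to eighth notes: eighth note = 1; half note = 4; half note = 4; dotted quarter rest = 3.
Total: 1 + 4 + 4 + 3 = 12.
Remaining: 14 − 12 = 2 eighth notes, which is a quarter note.

quarter note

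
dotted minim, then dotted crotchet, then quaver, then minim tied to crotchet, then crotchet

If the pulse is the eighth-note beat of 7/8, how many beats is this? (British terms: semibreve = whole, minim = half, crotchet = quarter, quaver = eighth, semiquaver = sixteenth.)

18

One eighth-note beat = 2 sixteenth notes.
Express everything in sixteenth notes: dotted minim = 12; dotted crotchet = 6; quaver = 2; minim tied to crotchet (minim + crotchet) = 12; crotchet = 4.
Sum: 12 + 6 + 2 + 12 + 4 = 36.
36 ÷ 2 = 18 beats.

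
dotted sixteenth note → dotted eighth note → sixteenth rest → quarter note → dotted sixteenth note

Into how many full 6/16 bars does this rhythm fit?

One bar of 6/16 = 12 thirty-second notes.
In thirty-second notes: dotted sixteenth note = 3; dotted eighth note = 6; sixteenth rest = 2; quarter note = 8; dotted sixteenth note = 3.
Total: 3 + 6 + 2 + 8 + 3 = 22.
22 ÷ 12 = 1 complete bar with 10 left over.

1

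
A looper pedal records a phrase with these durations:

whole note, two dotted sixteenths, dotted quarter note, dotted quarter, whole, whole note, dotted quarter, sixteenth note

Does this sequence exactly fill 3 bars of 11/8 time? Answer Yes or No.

One bar of 11/8 = 44 thirty-second notes, so 3 bars = 132.
Each duration in thirty-second notes: whole note = 32; dotted sixteenth = 3; dotted sixteenth = 3; dotted quarter note = 12; dotted quarter = 12; whole = 32; whole note = 32; dotted quarter = 12; sixteenth note = 2.
Sum: 32 + 3 + 3 + 12 + 12 + 32 + 32 + 12 + 2 = 140.
140 exceeds 132, so the answer is No.

No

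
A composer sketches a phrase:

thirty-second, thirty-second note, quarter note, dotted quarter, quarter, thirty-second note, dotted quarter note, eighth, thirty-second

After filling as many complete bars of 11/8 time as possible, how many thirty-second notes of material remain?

4

One bar of 11/8 = 44 thirty-second notes.
Convert each value to thirty-second notes: thirty-second = 1; thirty-second note = 1; quarter note = 8; dotted quarter = 12; quarter = 8; thirty-second note = 1; dotted quarter note = 12; eighth = 4; thirty-second = 1.
Total: 1 + 1 + 8 + 12 + 8 + 1 + 12 + 4 + 1 = 48.
48 ÷ 44 = 1 complete bar with 4 thirty-second notes remaining.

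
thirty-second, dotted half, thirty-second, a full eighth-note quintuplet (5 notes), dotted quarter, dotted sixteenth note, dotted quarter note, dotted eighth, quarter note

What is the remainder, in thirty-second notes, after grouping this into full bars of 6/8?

One bar of 6/8 = 24 thirty-second notes.
Express everything in thirty-second notes: thirty-second = 1; dotted half = 24; thirty-second = 1; a full eighth-note quintuplet (5 notes) (five quintuplet eighths span one half) = 16; dotted quarter = 12; dotted sixteenth note = 3; dotted quarter note = 12; dotted eighth = 6; quarter note = 8.
Adding: 1 + 24 + 1 + 16 + 12 + 3 + 12 + 6 + 8 = 83.
83 ÷ 24 = 3 complete bars with 11 thirty-second notes remaining.

11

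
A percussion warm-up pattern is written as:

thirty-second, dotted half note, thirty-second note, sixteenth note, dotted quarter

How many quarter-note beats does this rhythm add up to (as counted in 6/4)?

5

One quarter-note beat = 8 thirty-second notes.
In thirty-second notes: thirty-second = 1; dotted half note = 24; thirty-second note = 1; sixteenth note = 2; dotted quarter = 12.
Sum: 1 + 24 + 1 + 2 + 12 = 40.
40 ÷ 8 = 5 beats.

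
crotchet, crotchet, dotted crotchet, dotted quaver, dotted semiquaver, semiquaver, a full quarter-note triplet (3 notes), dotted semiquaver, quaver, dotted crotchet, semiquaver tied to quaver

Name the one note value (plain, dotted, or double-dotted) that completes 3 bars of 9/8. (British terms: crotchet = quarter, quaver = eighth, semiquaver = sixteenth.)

3 bars of 9/8 = 108 thirty-second notes.
Convert each value to thirty-second notes: crotchet = 8; crotchet = 8; dotted crotchet = 12; dotted quaver = 6; dotted semiquaver = 3; semiquaver = 2; a full quarter-note triplet (3 notes) (three triplet quarters span one half) = 16; dotted semiquaver = 3; quaver = 4; dotted crotchet = 12; semiquaver tied to quaver (semiquaver + quaver) = 6.
Altogether 8 + 8 + 12 + 6 + 3 + 2 + 16 + 3 + 4 + 12 + 6 = 80.
Remaining: 108 − 80 = 28 thirty-second notes, which is a double-dotted half note.

double-dotted half note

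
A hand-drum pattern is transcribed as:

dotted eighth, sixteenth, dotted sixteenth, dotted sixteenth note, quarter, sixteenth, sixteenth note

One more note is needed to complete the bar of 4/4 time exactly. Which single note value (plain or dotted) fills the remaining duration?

The bar of 4/4 = 32 thirty-second notes.
Each duration in thirty-second notes: dotted eighth = 6; sixteenth = 2; dotted sixteenth = 3; dotted sixteenth note = 3; quarter = 8; sixteenth = 2; sixteenth note = 2.
Total: 6 + 2 + 3 + 3 + 8 + 2 + 2 = 26.
Remaining: 32 − 26 = 6 thirty-second notes, which is a dotted eighth note.

dotted eighth note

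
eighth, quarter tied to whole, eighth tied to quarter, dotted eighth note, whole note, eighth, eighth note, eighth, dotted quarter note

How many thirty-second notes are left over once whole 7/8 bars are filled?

6

One bar of 7/8 = 14 sixteenth notes.
Express everything in sixteenth notes: eighth = 2; quarter tied to whole (quarter + whole) = 20; eighth tied to quarter (eighth + quarter) = 6; dotted eighth note = 3; whole note = 16; eighth = 2; eighth note = 2; eighth = 2; dotted quarter note = 6.
Total: 2 + 20 + 6 + 3 + 16 + 2 + 2 + 2 + 6 = 59.
59 ÷ 14 = 4 complete bars with 3 sixteenth notes remaining = 6 thirty-second notes.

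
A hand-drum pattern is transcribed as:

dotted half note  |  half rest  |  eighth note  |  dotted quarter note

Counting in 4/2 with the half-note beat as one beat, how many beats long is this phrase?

3.5

One half-note beat = 4 eighth notes.
Each duration in eighth notes: dotted half note = 6; half rest = 4; eighth note = 1; dotted quarter note = 3.
Adding: 6 + 4 + 1 + 3 = 14.
14 ÷ 4 = 3.5 beats.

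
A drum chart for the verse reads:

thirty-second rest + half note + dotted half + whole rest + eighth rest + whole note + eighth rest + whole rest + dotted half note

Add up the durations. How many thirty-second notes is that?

169

Each duration in thirty-second notes: thirty-second rest = 1; half note = 16; dotted half = 24; whole rest = 32; eighth rest = 4; whole note = 32; eighth rest = 4; whole rest = 32; dotted half note = 24.
Total: 1 + 16 + 24 + 32 + 4 + 32 + 4 + 32 + 24 = 169 thirty-second notes.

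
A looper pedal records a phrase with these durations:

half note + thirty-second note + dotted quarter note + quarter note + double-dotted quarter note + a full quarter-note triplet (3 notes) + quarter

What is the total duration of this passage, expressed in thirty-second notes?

Each duration in thirty-second notes: half note = 16; thirty-second note = 1; dotted quarter note = 12; quarter note = 8; double-dotted quarter note = 14; a full quarter-note triplet (3 notes) (three triplet quarters span one half) = 16; quarter = 8.
Total: 16 + 1 + 12 + 8 + 14 + 16 + 8 = 75 thirty-second notes.

75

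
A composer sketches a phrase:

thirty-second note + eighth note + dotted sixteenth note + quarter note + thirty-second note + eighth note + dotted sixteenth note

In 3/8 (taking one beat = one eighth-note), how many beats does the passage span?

One eighth-note beat = 4 thirty-second notes.
Working in thirty-second notes: thirty-second note = 1; eighth note = 4; dotted sixteenth note = 3; quarter note = 8; thirty-second note = 1; eighth note = 4; dotted sixteenth note = 3.
Adding: 1 + 4 + 3 + 8 + 1 + 4 + 3 = 24.
24 ÷ 4 = 6 beats.

6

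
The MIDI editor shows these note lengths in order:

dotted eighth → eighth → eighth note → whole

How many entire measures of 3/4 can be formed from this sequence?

1

One bar of 3/4 = 12 sixteenth notes.
Working in sixteenth notes: dotted eighth = 3; eighth = 2; eighth note = 2; whole = 16.
Altogether 3 + 2 + 2 + 16 = 23.
23 ÷ 12 = 1 complete bar with 11 left over.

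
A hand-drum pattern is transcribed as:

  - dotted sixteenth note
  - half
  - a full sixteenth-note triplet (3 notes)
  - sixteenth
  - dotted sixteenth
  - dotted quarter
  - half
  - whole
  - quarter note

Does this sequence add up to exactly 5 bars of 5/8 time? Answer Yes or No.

No

One bar of 5/8 = 20 thirty-second notes, so 5 bars = 100.
In thirty-second notes: dotted sixteenth note = 3; half = 16; a full sixteenth-note triplet (3 notes) (three triplet sixteenths span one eighth) = 4; sixteenth = 2; dotted sixteenth = 3; dotted quarter = 12; half = 16; whole = 32; quarter note = 8.
Altogether 3 + 16 + 4 + 2 + 3 + 12 + 16 + 32 + 8 = 96.
96 falls short of 100, so the answer is No.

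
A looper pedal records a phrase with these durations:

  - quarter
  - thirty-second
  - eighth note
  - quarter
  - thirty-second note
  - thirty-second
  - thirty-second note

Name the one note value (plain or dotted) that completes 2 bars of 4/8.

2 bars of 4/8 = 32 thirty-second notes.
Convert each value to thirty-second notes: quarter = 8; thirty-second = 1; eighth note = 4; quarter = 8; thirty-second note = 1; thirty-second = 1; thirty-second note = 1.
Sum: 8 + 1 + 4 + 8 + 1 + 1 + 1 = 24.
Remaining: 32 − 24 = 8 thirty-second notes, which is a quarter note.

quarter note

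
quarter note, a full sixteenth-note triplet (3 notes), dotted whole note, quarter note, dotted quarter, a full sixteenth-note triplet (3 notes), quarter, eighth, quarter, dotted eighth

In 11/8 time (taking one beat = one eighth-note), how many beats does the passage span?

One eighth-note beat = 2 sixteenth notes.
Each duration in sixteenth notes: quarter note = 4; a full sixteenth-note triplet (3 notes) (three triplet sixteenths span one eighth) = 2; dotted whole note = 24; quarter note = 4; dotted quarter = 6; a full sixteenth-note triplet (3 notes) (three triplet sixteenths span one eighth) = 2; quarter = 4; eighth = 2; quarter = 4; dotted eighth = 3.
Sum: 4 + 2 + 24 + 4 + 6 + 2 + 4 + 2 + 4 + 3 = 55.
55 ÷ 2 = 27.5 beats.

27.5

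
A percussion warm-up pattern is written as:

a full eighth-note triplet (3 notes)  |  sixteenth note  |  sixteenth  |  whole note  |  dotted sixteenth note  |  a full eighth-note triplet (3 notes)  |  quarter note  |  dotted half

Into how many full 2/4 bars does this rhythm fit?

5

One bar of 2/4 = 16 thirty-second notes.
Working in thirty-second notes: a full eighth-note triplet (3 notes) (three triplet eighths span one quarter) = 8; sixteenth note = 2; sixteenth = 2; whole note = 32; dotted sixteenth note = 3; a full eighth-note triplet (3 notes) (three triplet eighths span one quarter) = 8; quarter note = 8; dotted half = 24.
Total: 8 + 2 + 2 + 32 + 3 + 8 + 8 + 24 = 87.
87 ÷ 16 = 5 complete bars with 7 left over.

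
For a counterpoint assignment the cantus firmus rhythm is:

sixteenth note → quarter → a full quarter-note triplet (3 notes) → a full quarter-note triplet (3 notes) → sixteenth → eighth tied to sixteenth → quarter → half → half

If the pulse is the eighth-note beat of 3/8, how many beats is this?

One eighth-note beat = 2 sixteenth notes.
Each duration in sixteenth notes: sixteenth note = 1; quarter = 4; a full quarter-note triplet (3 notes) (three triplet quarters span one half) = 8; a full quarter-note triplet (3 notes) (three triplet quarters span one half) = 8; sixteenth = 1; eighth tied to sixteenth (eighth + sixteenth) = 3; quarter = 4; half = 8; half = 8.
Altogether 1 + 4 + 8 + 8 + 1 + 3 + 4 + 8 + 8 = 45.
45 ÷ 2 = 22.5 beats.

22.5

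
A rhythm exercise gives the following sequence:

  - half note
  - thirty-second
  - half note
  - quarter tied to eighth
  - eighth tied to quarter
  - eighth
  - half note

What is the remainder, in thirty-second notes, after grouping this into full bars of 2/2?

One bar of 2/2 = 32 thirty-second notes.
Working in thirty-second notes: half note = 16; thirty-second = 1; half note = 16; quarter tied to eighth (quarter + eighth) = 12; eighth tied to quarter (eighth + quarter) = 12; eighth = 4; half note = 16.
Sum: 16 + 1 + 16 + 12 + 12 + 4 + 16 = 77.
77 ÷ 32 = 2 complete bars with 13 thirty-second notes remaining.

13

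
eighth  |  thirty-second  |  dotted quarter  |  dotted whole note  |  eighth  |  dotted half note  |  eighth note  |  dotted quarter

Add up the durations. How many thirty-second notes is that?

109

Convert each value to thirty-second notes: eighth = 4; thirty-second = 1; dotted quarter = 12; dotted whole note = 48; eighth = 4; dotted half note = 24; eighth note = 4; dotted quarter = 12.
Adding: 4 + 1 + 12 + 48 + 4 + 24 + 4 + 12 = 109 thirty-second notes.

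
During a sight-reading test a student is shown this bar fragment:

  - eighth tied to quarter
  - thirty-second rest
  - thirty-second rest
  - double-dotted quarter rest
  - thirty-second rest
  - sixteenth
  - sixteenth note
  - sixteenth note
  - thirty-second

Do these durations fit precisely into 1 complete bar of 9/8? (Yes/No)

Yes

One bar of 9/8 = 36 thirty-second notes.
In thirty-second notes: eighth tied to quarter (eighth + quarter) = 12; thirty-second rest = 1; thirty-second rest = 1; double-dotted quarter rest = 14; thirty-second rest = 1; sixteenth = 2; sixteenth note = 2; sixteenth note = 2; thirty-second = 1.
Altogether 12 + 1 + 1 + 14 + 1 + 2 + 2 + 2 + 1 = 36.
36 equals 36, so the answer is Yes.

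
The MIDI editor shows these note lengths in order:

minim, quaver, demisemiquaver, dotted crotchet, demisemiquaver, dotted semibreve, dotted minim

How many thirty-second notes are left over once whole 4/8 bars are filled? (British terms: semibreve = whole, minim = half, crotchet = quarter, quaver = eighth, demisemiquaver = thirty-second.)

10

One bar of 4/8 = 16 thirty-second notes.
In thirty-second notes: minim = 16; quaver = 4; demisemiquaver = 1; dotted crotchet = 12; demisemiquaver = 1; dotted semibreve = 48; dotted minim = 24.
Total: 16 + 4 + 1 + 12 + 1 + 48 + 24 = 106.
106 ÷ 16 = 6 complete bars with 10 thirty-second notes remaining.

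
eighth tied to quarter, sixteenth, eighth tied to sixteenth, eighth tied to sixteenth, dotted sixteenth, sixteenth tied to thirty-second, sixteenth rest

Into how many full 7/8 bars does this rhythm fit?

One bar of 7/8 = 28 thirty-second notes.
Working in thirty-second notes: eighth tied to quarter (eighth + quarter) = 12; sixteenth = 2; eighth tied to sixteenth (eighth + sixteenth) = 6; eighth tied to sixteenth (eighth + sixteenth) = 6; dotted sixteenth = 3; sixteenth tied to thirty-second (sixteenth + thirty-second) = 3; sixteenth rest = 2.
Altogether 12 + 2 + 6 + 6 + 3 + 3 + 2 = 34.
34 ÷ 28 = 1 complete bar with 6 left over.

1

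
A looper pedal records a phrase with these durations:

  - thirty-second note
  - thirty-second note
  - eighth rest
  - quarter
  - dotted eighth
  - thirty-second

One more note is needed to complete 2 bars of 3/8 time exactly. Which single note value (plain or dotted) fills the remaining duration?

2 bars of 3/8 = 24 thirty-second notes.
Working in thirty-second notes: thirty-second note = 1; thirty-second note = 1; eighth rest = 4; quarter = 8; dotted eighth = 6; thirty-second = 1.
Total: 1 + 1 + 4 + 8 + 6 + 1 = 21.
Remaining: 24 − 21 = 3 thirty-second notes, which is a dotted sixteenth note.

dotted sixteenth note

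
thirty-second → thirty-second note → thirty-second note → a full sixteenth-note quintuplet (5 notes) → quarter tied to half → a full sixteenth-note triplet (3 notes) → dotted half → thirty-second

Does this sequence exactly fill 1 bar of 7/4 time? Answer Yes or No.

One bar of 7/4 = 56 thirty-second notes.
Working in thirty-second notes: thirty-second = 1; thirty-second note = 1; thirty-second note = 1; a full sixteenth-note quintuplet (5 notes) (five quintuplet sixteenths span one quarter) = 8; quarter tied to half (quarter + half) = 24; a full sixteenth-note triplet (3 notes) (three triplet sixteenths span one eighth) = 4; dotted half = 24; thirty-second = 1.
Altogether 1 + 1 + 1 + 8 + 24 + 4 + 24 + 1 = 64.
64 exceeds 56, so the answer is No.

No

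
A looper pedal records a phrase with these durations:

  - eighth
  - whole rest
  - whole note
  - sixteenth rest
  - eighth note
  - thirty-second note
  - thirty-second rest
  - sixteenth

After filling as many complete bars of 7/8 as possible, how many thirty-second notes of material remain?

22

One bar of 7/8 = 28 thirty-second notes.
Convert each value to thirty-second notes: eighth = 4; whole rest = 32; whole note = 32; sixteenth rest = 2; eighth note = 4; thirty-second note = 1; thirty-second rest = 1; sixteenth = 2.
Total: 4 + 32 + 32 + 2 + 4 + 1 + 1 + 2 = 78.
78 ÷ 28 = 2 complete bars with 22 thirty-second notes remaining.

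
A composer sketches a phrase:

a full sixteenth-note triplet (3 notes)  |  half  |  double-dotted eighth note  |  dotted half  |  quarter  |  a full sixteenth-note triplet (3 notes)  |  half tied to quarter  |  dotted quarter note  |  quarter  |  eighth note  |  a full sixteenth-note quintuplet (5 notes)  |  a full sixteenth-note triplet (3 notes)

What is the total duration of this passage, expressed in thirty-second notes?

123

In thirty-second notes: a full sixteenth-note triplet (3 notes) (three triplet sixteenths span one eighth) = 4; half = 16; double-dotted eighth note = 7; dotted half = 24; quarter = 8; a full sixteenth-note triplet (3 notes) (three triplet sixteenths span one eighth) = 4; half tied to quarter (half + quarter) = 24; dotted quarter note = 12; quarter = 8; eighth note = 4; a full sixteenth-note quintuplet (5 notes) (five quintuplet sixteenths span one quarter) = 8; a full sixteenth-note triplet (3 notes) (three triplet sixteenths span one eighth) = 4.
Sum: 4 + 16 + 7 + 24 + 8 + 4 + 24 + 12 + 8 + 4 + 8 + 4 = 123 thirty-second notes.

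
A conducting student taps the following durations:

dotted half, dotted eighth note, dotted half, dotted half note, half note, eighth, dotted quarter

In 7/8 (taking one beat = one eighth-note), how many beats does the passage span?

27.5

One eighth-note beat = 2 sixteenth notes.
Express everything in sixteenth notes: dotted half = 12; dotted eighth note = 3; dotted half = 12; dotted half note = 12; half note = 8; eighth = 2; dotted quarter = 6.
Adding: 12 + 3 + 12 + 12 + 8 + 2 + 6 = 55.
55 ÷ 2 = 27.5 beats.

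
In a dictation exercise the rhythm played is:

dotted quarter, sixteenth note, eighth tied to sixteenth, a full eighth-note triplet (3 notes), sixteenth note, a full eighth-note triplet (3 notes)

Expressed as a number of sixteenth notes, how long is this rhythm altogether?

In sixteenth notes: dotted quarter = 6; sixteenth note = 1; eighth tied to sixteenth (eighth + sixteenth) = 3; a full eighth-note triplet (3 notes) (three triplet eighths span one quarter) = 4; sixteenth note = 1; a full eighth-note triplet (3 notes) (three triplet eighths span one quarter) = 4.
Altogether 6 + 1 + 3 + 4 + 1 + 4 = 19 sixteenth notes.

19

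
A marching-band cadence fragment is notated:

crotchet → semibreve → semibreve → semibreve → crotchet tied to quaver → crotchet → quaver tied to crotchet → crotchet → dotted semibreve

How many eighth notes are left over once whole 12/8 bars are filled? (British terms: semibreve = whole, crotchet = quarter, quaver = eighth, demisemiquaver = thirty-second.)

One bar of 12/8 = 12 eighth notes.
Express everything in eighth notes: crotchet = 2; semibreve = 8; semibreve = 8; semibreve = 8; crotchet tied to quaver (crotchet + quaver) = 3; crotchet = 2; quaver tied to crotchet (quaver + crotchet) = 3; crotchet = 2; dotted semibreve = 12.
Altogether 2 + 8 + 8 + 8 + 3 + 2 + 3 + 2 + 12 = 48.
48 ÷ 12 = 4 complete bars with 0 eighth notes remaining.

0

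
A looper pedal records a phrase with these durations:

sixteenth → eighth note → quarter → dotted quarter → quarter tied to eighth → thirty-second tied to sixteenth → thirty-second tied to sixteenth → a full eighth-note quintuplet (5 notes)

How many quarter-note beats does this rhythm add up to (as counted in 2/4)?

One quarter-note beat = 8 thirty-second notes.
Convert each value to thirty-second notes: sixteenth = 2; eighth note = 4; quarter = 8; dotted quarter = 12; quarter tied to eighth (quarter + eighth) = 12; thirty-second tied to sixteenth (thirty-second + sixteenth) = 3; thirty-second tied to sixteenth (thirty-second + sixteenth) = 3; a full eighth-note quintuplet (5 notes) (five quintuplet eighths span one half) = 16.
Adding: 2 + 4 + 8 + 12 + 12 + 3 + 3 + 16 = 60.
60 ÷ 8 = 7.5 beats.

7.5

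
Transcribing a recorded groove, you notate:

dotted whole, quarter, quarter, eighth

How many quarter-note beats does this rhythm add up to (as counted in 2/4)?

One quarter-note beat = 2 eighth notes.
Convert each value to eighth notes: dotted whole = 12; quarter = 2; quarter = 2; eighth = 1.
Adding: 12 + 2 + 2 + 1 = 17.
17 ÷ 2 = 8.5 beats.

8.5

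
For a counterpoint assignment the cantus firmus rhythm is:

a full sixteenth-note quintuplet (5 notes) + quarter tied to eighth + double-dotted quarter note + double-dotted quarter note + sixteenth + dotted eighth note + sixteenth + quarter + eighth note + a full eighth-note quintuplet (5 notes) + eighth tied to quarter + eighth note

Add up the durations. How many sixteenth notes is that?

51

Working in sixteenth notes: a full sixteenth-note quintuplet (5 notes) (five quintuplet sixteenths span one quarter) = 4; quarter tied to eighth (quarter + eighth) = 6; double-dotted quarter note = 7; double-dotted quarter note = 7; sixteenth = 1; dotted eighth note = 3; sixteenth = 1; quarter = 4; eighth note = 2; a full eighth-note quintuplet (5 notes) (five quintuplet eighths span one half) = 8; eighth tied to quarter (eighth + quarter) = 6; eighth note = 2.
Adding: 4 + 6 + 7 + 7 + 1 + 3 + 1 + 4 + 2 + 8 + 6 + 2 = 51 sixteenth notes.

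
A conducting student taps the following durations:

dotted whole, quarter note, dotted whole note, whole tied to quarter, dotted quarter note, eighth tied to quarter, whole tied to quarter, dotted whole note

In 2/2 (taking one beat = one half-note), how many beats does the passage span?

One half-note beat = 4 eighth notes.
Working in eighth notes: dotted whole = 12; quarter note = 2; dotted whole note = 12; whole tied to quarter (whole + quarter) = 10; dotted quarter note = 3; eighth tied to quarter (eighth + quarter) = 3; whole tied to quarter (whole + quarter) = 10; dotted whole note = 12.
Adding: 12 + 2 + 12 + 10 + 3 + 3 + 10 + 12 = 64.
64 ÷ 4 = 16 beats.

16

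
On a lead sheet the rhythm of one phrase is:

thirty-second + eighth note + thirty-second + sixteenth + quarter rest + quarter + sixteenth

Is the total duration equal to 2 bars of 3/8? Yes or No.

No

One bar of 3/8 = 12 thirty-second notes, so 2 bars = 24.
Convert each value to thirty-second notes: thirty-second = 1; eighth note = 4; thirty-second = 1; sixteenth = 2; quarter rest = 8; quarter = 8; sixteenth = 2.
Total: 1 + 4 + 1 + 2 + 8 + 8 + 2 = 26.
26 exceeds 24, so the answer is No.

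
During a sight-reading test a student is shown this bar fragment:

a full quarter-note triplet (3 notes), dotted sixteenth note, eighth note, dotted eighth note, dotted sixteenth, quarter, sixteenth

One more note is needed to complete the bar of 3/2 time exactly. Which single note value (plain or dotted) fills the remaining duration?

The bar of 3/2 = 48 thirty-second notes.
Convert each value to thirty-second notes: a full quarter-note triplet (3 notes) (three triplet quarters span one half) = 16; dotted sixteenth note = 3; eighth note = 4; dotted eighth note = 6; dotted sixteenth = 3; quarter = 8; sixteenth = 2.
Altogether 16 + 3 + 4 + 6 + 3 + 8 + 2 = 42.
Remaining: 48 − 42 = 6 thirty-second notes, which is a dotted eighth note.

dotted eighth note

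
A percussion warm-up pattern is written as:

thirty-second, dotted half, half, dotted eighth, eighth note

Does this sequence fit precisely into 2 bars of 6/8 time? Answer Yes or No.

One bar of 6/8 = 24 thirty-second notes, so 2 bars = 48.
In thirty-second notes: thirty-second = 1; dotted half = 24; half = 16; dotted eighth = 6; eighth note = 4.
Total: 1 + 24 + 16 + 6 + 4 = 51.
51 exceeds 48, so the answer is No.

No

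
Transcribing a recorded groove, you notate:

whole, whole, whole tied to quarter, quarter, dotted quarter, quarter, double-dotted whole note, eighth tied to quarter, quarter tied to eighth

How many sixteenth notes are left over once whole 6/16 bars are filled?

4

One bar of 6/16 = 3 eighth notes.
Working in eighth notes: whole = 8; whole = 8; whole tied to quarter (whole + quarter) = 10; quarter = 2; dotted quarter = 3; quarter = 2; double-dotted whole note = 14; eighth tied to quarter (eighth + quarter) = 3; quarter tied to eighth (quarter + eighth) = 3.
Altogether 8 + 8 + 10 + 2 + 3 + 2 + 14 + 3 + 3 = 53.
53 ÷ 3 = 17 complete bars with 2 eighth notes remaining = 4 sixteenth notes.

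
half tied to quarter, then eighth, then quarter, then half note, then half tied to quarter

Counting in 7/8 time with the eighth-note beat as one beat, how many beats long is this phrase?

19

One eighth-note beat = 2 sixteenth notes.
Express everything in sixteenth notes: half tied to quarter (half + quarter) = 12; eighth = 2; quarter = 4; half note = 8; half tied to quarter (half + quarter) = 12.
Total: 12 + 2 + 4 + 8 + 12 = 38.
38 ÷ 2 = 19 beats.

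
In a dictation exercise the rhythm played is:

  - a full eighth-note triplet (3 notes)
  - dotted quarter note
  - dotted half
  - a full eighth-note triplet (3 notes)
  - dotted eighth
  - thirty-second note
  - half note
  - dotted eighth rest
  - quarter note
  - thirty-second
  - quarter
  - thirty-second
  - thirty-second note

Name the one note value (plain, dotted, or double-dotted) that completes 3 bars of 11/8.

3 bars of 11/8 = 132 thirty-second notes.
Express everything in thirty-second notes: a full eighth-note triplet (3 notes) (three triplet eighths span one quarter) = 8; dotted quarter note = 12; dotted half = 24; a full eighth-note triplet (3 notes) (three triplet eighths span one quarter) = 8; dotted eighth = 6; thirty-second note = 1; half note = 16; dotted eighth rest = 6; quarter note = 8; thirty-second = 1; quarter = 8; thirty-second = 1; thirty-second note = 1.
Sum: 8 + 12 + 24 + 8 + 6 + 1 + 16 + 6 + 8 + 1 + 8 + 1 + 1 = 100.
Remaining: 132 − 100 = 32 thirty-second notes, which is a whole note.

whole note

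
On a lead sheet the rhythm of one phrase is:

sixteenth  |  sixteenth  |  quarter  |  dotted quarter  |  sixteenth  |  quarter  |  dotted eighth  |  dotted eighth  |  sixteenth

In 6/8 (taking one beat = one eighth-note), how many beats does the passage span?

One eighth-note beat = 2 sixteenth notes.
Convert each value to sixteenth notes: sixteenth = 1; sixteenth = 1; quarter = 4; dotted quarter = 6; sixteenth = 1; quarter = 4; dotted eighth = 3; dotted eighth = 3; sixteenth = 1.
Altogether 1 + 1 + 4 + 6 + 1 + 4 + 3 + 3 + 1 = 24.
24 ÷ 2 = 12 beats.

12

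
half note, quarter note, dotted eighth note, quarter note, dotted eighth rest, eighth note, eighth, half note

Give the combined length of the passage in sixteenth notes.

Each duration in sixteenth notes: half note = 8; quarter note = 4; dotted eighth note = 3; quarter note = 4; dotted eighth rest = 3; eighth note = 2; eighth = 2; half note = 8.
Sum: 8 + 4 + 3 + 4 + 3 + 2 + 2 + 8 = 34 sixteenth notes.

34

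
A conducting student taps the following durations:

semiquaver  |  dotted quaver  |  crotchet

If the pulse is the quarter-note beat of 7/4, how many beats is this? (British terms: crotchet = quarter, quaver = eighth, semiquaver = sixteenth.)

One quarter-note beat = 4 sixteenth notes.
Working in sixteenth notes: semiquaver = 1; dotted quaver = 3; crotchet = 4.
Sum: 1 + 3 + 4 = 8.
8 ÷ 4 = 2 beats.

2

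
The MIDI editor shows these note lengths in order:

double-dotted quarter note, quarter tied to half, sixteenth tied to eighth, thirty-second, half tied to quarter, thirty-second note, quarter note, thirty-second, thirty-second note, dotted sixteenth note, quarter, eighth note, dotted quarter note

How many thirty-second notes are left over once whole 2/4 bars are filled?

11

One bar of 2/4 = 16 thirty-second notes.
Express everything in thirty-second notes: double-dotted quarter note = 14; quarter tied to half (quarter + half) = 24; sixteenth tied to eighth (sixteenth + eighth) = 6; thirty-second = 1; half tied to quarter (half + quarter) = 24; thirty-second note = 1; quarter note = 8; thirty-second = 1; thirty-second note = 1; dotted sixteenth note = 3; quarter = 8; eighth note = 4; dotted quarter note = 12.
Sum: 14 + 24 + 6 + 1 + 24 + 1 + 8 + 1 + 1 + 3 + 8 + 4 + 12 = 107.
107 ÷ 16 = 6 complete bars with 11 thirty-second notes remaining.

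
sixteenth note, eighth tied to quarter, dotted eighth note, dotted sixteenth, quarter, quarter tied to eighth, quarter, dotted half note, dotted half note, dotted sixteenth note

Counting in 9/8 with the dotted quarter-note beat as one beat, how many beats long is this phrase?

8.5

One dotted quarter-note beat = 12 thirty-second notes.
Working in thirty-second notes: sixteenth note = 2; eighth tied to quarter (eighth + quarter) = 12; dotted eighth note = 6; dotted sixteenth = 3; quarter = 8; quarter tied to eighth (quarter + eighth) = 12; quarter = 8; dotted half note = 24; dotted half note = 24; dotted sixteenth note = 3.
Altogether 2 + 12 + 6 + 3 + 8 + 12 + 8 + 24 + 24 + 3 = 102.
102 ÷ 12 = 8.5 beats.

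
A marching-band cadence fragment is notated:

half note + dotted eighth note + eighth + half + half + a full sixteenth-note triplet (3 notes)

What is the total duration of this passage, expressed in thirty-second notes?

Each duration in thirty-second notes: half note = 16; dotted eighth note = 6; eighth = 4; half = 16; half = 16; a full sixteenth-note triplet (3 notes) (three triplet sixteenths span one eighth) = 4.
Sum: 16 + 6 + 4 + 16 + 16 + 4 = 62 thirty-second notes.

62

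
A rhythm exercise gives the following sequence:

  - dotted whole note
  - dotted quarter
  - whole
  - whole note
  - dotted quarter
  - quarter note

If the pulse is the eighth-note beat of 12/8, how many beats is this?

One eighth-note beat = 2 sixteenth notes.
Express everything in sixteenth notes: dotted whole note = 24; dotted quarter = 6; whole = 16; whole note = 16; dotted quarter = 6; quarter note = 4.
Adding: 24 + 6 + 16 + 16 + 6 + 4 = 72.
72 ÷ 2 = 36 beats.

36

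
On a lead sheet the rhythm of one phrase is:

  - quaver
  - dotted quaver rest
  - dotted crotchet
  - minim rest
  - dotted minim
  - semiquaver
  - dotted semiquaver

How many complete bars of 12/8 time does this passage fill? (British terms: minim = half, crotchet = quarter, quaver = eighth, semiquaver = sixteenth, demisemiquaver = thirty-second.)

1

One bar of 12/8 = 48 thirty-second notes.
Working in thirty-second notes: quaver = 4; dotted quaver rest = 6; dotted crotchet = 12; minim rest = 16; dotted minim = 24; semiquaver = 2; dotted semiquaver = 3.
Adding: 4 + 6 + 12 + 16 + 24 + 2 + 3 = 67.
67 ÷ 48 = 1 complete bar with 19 left over.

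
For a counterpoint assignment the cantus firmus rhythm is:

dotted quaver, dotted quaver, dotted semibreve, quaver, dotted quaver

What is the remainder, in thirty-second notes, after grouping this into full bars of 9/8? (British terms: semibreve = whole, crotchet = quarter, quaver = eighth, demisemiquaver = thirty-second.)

34

One bar of 9/8 = 18 sixteenth notes.
Working in sixteenth notes: dotted quaver = 3; dotted quaver = 3; dotted semibreve = 24; quaver = 2; dotted quaver = 3.
Sum: 3 + 3 + 24 + 2 + 3 = 35.
35 ÷ 18 = 1 complete bar with 17 sixteenth notes remaining = 34 thirty-second notes.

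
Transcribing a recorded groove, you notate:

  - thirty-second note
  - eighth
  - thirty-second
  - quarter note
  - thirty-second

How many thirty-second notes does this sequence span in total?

Each duration in thirty-second notes: thirty-second note = 1; eighth = 4; thirty-second = 1; quarter note = 8; thirty-second = 1.
Altogether 1 + 4 + 1 + 8 + 1 = 15 thirty-second notes.

15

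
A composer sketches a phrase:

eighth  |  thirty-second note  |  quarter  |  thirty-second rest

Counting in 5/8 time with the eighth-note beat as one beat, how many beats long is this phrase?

3.5

One eighth-note beat = 4 thirty-second notes.
In thirty-second notes: eighth = 4; thirty-second note = 1; quarter = 8; thirty-second rest = 1.
Sum: 4 + 1 + 8 + 1 = 14.
14 ÷ 4 = 3.5 beats.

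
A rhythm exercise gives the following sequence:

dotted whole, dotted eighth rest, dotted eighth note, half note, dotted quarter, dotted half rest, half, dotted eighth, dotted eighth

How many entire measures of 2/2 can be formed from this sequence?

4

One bar of 2/2 = 16 sixteenth notes.
Working in sixteenth notes: dotted whole = 24; dotted eighth rest = 3; dotted eighth note = 3; half note = 8; dotted quarter = 6; dotted half rest = 12; half = 8; dotted eighth = 3; dotted eighth = 3.
Adding: 24 + 3 + 3 + 8 + 6 + 12 + 8 + 3 + 3 = 70.
70 ÷ 16 = 4 complete bars with 6 left over.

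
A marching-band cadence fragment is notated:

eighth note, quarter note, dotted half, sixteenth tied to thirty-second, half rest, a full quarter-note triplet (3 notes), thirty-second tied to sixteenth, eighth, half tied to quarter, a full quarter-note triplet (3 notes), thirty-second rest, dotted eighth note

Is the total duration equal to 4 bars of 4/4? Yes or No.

One bar of 4/4 = 32 thirty-second notes, so 4 bars = 128.
Convert each value to thirty-second notes: eighth note = 4; quarter note = 8; dotted half = 24; sixteenth tied to thirty-second (sixteenth + thirty-second) = 3; half rest = 16; a full quarter-note triplet (3 notes) (three triplet quarters span one half) = 16; thirty-second tied to sixteenth (thirty-second + sixteenth) = 3; eighth = 4; half tied to quarter (half + quarter) = 24; a full quarter-note triplet (3 notes) (three triplet quarters span one half) = 16; thirty-second rest = 1; dotted eighth note = 6.
Adding: 4 + 8 + 24 + 3 + 16 + 16 + 3 + 4 + 24 + 16 + 1 + 6 = 125.
125 falls short of 128, so the answer is No.

No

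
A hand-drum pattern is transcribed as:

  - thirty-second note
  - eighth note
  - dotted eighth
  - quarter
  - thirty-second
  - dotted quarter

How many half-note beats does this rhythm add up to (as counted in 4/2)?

One half-note beat = 16 thirty-second notes.
Convert each value to thirty-second notes: thirty-second note = 1; eighth note = 4; dotted eighth = 6; quarter = 8; thirty-second = 1; dotted quarter = 12.
Altogether 1 + 4 + 6 + 8 + 1 + 12 = 32.
32 ÷ 16 = 2 beats.

2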